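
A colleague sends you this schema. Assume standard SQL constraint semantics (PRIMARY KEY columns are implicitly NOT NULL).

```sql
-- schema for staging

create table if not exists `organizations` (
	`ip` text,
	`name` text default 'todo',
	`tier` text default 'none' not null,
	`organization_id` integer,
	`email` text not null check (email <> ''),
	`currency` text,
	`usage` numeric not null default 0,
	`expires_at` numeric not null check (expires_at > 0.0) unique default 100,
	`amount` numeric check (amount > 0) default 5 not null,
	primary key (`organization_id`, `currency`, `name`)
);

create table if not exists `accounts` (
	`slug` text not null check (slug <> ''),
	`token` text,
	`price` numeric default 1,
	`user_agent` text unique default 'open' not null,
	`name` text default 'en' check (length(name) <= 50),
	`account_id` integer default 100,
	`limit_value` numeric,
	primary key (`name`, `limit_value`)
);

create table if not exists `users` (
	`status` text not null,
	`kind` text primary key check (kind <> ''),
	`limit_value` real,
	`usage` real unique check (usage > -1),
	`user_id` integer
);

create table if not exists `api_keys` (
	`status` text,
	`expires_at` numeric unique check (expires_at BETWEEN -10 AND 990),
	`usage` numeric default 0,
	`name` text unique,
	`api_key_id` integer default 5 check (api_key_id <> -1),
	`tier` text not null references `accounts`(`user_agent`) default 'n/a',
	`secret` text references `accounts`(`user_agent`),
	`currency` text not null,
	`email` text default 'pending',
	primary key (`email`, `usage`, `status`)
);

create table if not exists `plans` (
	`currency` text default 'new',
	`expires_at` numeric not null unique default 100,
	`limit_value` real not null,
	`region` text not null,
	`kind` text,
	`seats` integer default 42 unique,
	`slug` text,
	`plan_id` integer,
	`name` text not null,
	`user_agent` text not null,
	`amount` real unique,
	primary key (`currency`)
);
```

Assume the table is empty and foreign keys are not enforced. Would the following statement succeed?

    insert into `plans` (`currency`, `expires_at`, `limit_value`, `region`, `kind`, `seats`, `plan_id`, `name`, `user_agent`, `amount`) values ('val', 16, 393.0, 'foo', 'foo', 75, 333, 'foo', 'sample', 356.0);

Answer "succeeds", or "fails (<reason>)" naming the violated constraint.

NOT NULL columns: currency is supplied; expires_at is supplied; limit_value is supplied; name is supplied; region is supplied; user_agent is supplied.
No constraint is violated.

succeeds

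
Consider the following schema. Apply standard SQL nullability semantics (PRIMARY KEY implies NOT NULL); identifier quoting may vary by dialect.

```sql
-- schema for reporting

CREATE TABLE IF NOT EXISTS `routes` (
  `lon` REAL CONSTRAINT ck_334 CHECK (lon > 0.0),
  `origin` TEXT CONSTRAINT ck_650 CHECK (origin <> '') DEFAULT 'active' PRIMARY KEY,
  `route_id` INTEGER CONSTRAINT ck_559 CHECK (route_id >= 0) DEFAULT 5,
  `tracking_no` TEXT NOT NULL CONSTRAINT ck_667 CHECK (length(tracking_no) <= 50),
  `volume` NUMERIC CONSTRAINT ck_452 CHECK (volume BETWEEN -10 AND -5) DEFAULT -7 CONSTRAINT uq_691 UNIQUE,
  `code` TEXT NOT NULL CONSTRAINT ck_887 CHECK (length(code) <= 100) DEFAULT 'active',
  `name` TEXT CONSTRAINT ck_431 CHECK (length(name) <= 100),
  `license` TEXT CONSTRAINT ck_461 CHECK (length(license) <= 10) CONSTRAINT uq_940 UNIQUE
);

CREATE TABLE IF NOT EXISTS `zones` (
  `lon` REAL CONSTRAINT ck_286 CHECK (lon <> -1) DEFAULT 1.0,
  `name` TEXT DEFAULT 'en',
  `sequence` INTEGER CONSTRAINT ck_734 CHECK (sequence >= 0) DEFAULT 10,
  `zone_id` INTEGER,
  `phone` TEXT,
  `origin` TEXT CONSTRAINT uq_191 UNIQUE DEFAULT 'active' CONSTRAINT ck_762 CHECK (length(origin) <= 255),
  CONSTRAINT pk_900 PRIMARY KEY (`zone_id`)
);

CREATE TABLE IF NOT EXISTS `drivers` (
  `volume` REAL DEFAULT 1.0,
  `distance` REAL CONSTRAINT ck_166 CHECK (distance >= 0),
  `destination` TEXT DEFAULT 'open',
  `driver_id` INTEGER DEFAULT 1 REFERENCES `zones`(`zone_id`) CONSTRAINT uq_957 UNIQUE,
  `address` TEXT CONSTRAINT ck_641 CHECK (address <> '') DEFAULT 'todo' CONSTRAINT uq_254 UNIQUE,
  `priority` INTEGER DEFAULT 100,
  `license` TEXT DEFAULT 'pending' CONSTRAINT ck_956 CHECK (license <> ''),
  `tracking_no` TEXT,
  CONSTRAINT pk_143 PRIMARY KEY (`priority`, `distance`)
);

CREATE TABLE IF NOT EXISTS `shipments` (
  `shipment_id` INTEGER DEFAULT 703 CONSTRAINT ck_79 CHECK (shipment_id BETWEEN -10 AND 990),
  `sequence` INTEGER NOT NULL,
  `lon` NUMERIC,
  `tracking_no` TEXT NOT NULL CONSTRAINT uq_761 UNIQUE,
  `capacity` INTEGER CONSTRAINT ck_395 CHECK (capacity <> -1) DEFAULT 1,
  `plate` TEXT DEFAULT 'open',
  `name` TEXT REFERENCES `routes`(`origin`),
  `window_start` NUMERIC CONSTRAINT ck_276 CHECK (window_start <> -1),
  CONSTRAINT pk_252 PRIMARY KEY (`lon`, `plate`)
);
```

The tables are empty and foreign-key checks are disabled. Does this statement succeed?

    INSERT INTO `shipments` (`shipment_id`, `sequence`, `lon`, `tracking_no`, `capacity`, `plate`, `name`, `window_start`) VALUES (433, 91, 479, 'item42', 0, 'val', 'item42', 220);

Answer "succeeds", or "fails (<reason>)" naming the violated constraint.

NOT NULL columns: lon is supplied; plate is supplied; sequence is supplied; tracking_no is supplied.
CHECK constraints: 433 satisfies (shipment_id BETWEEN -10 AND 990); 0 satisfies (capacity <> -1); 220 satisfies (window_start <> -1).
No constraint is violated.

succeeds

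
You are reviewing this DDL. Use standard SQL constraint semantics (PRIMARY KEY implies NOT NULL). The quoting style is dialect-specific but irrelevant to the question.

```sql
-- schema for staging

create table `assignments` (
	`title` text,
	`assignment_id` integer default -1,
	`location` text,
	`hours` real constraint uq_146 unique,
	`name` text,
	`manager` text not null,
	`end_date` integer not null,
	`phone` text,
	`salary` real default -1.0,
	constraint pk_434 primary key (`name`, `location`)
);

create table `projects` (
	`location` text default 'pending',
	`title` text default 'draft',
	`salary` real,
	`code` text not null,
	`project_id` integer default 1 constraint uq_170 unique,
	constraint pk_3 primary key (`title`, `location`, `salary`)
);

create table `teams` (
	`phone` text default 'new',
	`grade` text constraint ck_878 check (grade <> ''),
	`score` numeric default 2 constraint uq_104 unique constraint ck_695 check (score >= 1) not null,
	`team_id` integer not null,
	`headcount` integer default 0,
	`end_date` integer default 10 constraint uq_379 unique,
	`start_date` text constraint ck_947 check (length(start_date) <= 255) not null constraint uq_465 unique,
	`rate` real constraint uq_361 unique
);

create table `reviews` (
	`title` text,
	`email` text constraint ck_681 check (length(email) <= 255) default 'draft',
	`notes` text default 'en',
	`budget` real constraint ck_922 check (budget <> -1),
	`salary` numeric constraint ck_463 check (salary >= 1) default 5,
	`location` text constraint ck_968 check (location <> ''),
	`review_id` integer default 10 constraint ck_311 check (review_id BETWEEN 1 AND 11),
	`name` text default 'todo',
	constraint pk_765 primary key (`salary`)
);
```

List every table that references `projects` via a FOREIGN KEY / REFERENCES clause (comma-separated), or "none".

none

No REFERENCES clause anywhere in the schema names projects.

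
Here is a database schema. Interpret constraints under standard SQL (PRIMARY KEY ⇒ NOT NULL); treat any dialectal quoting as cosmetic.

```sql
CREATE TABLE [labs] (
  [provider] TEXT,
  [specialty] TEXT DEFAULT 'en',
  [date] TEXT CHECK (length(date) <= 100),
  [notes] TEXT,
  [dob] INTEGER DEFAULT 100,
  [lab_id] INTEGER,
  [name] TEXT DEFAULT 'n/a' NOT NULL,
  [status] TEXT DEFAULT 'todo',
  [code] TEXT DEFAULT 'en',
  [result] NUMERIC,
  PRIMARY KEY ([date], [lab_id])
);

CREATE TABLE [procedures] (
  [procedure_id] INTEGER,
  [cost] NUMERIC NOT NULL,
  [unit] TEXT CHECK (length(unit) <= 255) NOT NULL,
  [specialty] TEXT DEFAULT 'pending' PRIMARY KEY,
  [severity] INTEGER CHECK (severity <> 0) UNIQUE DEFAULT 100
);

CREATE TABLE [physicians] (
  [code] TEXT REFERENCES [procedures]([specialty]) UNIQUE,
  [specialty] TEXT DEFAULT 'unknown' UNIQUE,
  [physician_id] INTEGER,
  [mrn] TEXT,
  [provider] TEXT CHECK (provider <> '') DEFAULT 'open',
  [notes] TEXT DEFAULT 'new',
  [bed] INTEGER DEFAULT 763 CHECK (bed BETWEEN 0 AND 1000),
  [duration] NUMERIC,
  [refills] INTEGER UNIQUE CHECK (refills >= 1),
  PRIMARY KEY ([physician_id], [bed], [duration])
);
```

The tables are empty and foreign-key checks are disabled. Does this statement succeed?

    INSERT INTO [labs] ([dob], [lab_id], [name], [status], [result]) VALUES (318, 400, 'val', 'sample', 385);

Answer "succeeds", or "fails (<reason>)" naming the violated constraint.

date is omitted from the column list and has no DEFAULT, so it would receive NULL.
But date is part of the PRIMARY KEY (implied NOT NULL).

fails (NOT NULL on date)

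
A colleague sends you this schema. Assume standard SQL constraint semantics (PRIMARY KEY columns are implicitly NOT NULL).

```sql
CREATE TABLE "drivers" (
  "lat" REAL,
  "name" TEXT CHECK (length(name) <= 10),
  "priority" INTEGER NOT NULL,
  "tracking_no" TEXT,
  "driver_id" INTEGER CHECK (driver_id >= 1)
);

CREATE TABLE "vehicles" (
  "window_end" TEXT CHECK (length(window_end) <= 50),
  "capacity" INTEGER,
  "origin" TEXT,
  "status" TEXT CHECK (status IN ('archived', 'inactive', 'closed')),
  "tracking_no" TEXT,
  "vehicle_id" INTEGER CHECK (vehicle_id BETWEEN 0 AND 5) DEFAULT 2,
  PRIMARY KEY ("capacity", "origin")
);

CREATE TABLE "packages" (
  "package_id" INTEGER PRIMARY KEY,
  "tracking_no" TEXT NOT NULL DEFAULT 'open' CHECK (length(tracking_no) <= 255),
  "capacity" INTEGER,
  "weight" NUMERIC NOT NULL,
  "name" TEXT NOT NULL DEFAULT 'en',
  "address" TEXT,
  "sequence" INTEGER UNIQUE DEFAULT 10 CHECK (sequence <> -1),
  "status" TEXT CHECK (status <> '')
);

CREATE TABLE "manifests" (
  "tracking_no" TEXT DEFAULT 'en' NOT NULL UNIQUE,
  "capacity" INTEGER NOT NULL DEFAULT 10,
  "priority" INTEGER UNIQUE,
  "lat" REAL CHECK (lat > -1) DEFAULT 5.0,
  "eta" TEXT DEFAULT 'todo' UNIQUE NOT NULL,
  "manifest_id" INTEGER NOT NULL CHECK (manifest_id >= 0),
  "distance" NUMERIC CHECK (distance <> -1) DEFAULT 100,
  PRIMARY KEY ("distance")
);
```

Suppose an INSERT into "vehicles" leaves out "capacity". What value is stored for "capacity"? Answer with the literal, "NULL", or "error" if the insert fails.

capacity has no DEFAULT clause.
Omitting it would insert NULL, but it is part of the PRIMARY KEY, so the INSERT fails.

error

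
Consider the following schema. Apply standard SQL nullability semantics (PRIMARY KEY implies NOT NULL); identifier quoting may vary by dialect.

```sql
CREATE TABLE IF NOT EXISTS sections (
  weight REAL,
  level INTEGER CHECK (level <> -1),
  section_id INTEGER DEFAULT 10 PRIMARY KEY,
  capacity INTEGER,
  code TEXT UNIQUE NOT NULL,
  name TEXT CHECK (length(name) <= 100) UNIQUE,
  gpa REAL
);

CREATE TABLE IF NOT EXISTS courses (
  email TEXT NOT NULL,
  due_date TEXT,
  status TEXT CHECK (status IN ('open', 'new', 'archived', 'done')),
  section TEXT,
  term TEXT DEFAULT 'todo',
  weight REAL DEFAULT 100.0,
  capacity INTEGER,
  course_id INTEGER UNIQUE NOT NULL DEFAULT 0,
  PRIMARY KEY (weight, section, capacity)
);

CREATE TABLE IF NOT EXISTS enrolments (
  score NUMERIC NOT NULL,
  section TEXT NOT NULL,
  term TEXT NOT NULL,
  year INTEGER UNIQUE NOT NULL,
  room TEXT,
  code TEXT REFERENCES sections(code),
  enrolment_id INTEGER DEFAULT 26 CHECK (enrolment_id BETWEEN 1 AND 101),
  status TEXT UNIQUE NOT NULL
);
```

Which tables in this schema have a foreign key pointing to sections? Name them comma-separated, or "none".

enrolments

- enrolments.code references sections(code).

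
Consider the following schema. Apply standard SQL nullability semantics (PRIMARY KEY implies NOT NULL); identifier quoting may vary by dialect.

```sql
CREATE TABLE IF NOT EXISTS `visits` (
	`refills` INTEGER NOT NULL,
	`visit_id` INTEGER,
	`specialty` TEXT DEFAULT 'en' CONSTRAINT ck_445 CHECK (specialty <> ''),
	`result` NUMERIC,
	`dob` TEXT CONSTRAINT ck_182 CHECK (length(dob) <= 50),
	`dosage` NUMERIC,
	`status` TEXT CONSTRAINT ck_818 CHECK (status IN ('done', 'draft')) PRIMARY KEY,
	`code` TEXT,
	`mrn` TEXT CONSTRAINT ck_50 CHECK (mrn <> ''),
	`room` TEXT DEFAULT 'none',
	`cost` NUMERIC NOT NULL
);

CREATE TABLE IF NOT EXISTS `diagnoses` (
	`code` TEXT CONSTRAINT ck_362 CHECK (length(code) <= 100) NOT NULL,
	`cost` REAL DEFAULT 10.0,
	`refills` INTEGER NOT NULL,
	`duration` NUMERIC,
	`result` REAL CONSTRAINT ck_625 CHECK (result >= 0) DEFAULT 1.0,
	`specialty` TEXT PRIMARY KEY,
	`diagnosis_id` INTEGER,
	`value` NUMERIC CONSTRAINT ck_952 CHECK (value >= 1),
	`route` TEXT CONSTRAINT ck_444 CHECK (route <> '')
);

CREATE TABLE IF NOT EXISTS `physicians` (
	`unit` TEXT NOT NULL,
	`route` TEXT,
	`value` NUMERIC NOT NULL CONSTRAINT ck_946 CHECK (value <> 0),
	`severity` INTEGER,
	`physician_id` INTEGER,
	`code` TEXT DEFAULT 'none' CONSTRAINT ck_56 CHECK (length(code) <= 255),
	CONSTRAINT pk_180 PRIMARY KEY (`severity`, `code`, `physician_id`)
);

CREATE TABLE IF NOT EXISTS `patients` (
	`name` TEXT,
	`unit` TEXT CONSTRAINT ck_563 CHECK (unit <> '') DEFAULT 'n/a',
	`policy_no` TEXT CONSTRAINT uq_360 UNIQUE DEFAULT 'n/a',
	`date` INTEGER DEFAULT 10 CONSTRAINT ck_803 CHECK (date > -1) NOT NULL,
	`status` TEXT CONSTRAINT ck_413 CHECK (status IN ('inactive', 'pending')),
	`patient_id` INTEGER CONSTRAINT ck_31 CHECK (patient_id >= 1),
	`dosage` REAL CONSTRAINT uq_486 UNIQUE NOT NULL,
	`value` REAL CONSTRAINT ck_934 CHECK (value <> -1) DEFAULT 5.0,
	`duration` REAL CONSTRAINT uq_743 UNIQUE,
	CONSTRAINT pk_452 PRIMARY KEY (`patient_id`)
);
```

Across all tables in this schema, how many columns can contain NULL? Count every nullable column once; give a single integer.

visits: 8 nullable (visit_id, specialty, result, dob, dosage, code, mrn, room — PK (status) and explicit NOT NULL columns excluded).
diagnoses: 6 nullable (cost, duration, result, diagnosis_id, value, route — PK (specialty) and explicit NOT NULL columns excluded).
physicians: 1 nullable (route — PK (severity, code, physician_id) and explicit NOT NULL columns excluded).
patients: 6 nullable (name, unit, policy_no, status, value, duration — PK (patient_id) and explicit NOT NULL columns excluded).
Total: 8 + 6 + 1 + 6 = 21.

21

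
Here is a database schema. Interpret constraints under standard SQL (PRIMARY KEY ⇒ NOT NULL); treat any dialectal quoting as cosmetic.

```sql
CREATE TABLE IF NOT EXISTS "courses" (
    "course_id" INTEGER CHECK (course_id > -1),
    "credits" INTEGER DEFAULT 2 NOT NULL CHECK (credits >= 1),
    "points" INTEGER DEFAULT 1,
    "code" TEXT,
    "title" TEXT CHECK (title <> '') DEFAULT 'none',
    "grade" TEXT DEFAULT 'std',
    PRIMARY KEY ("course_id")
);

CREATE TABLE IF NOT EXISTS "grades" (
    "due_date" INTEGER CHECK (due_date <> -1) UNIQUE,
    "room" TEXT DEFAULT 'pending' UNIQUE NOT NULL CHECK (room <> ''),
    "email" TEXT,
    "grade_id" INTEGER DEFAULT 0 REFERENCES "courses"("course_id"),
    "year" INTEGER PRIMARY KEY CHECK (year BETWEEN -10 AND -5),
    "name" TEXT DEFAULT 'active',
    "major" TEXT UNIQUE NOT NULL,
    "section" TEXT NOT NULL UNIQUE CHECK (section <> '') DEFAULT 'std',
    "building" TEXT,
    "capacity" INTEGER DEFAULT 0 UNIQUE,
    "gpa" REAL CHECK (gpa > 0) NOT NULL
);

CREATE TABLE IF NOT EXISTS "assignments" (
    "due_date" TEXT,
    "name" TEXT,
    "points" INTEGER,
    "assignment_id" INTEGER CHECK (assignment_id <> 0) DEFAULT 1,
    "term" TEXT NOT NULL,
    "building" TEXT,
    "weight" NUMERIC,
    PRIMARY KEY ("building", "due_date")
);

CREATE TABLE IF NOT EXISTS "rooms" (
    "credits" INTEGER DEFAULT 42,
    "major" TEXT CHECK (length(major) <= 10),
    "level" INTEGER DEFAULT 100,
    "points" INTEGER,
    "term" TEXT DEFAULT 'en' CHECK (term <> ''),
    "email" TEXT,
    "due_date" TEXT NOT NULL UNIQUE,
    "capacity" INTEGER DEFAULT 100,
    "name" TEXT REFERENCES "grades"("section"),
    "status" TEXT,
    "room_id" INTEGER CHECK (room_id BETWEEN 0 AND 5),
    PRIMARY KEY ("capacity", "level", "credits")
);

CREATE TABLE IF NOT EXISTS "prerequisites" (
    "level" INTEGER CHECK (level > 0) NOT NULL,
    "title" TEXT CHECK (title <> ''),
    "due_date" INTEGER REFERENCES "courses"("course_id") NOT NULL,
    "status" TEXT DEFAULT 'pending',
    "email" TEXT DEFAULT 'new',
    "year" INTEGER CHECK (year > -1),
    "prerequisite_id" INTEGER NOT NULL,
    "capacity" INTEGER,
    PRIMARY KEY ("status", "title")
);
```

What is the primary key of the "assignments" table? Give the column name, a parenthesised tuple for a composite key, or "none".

A table-level PRIMARY KEY clause names 2 columns: building, due_date.
This is a composite key — the combination is unique, not each column individually.

(building, due_date)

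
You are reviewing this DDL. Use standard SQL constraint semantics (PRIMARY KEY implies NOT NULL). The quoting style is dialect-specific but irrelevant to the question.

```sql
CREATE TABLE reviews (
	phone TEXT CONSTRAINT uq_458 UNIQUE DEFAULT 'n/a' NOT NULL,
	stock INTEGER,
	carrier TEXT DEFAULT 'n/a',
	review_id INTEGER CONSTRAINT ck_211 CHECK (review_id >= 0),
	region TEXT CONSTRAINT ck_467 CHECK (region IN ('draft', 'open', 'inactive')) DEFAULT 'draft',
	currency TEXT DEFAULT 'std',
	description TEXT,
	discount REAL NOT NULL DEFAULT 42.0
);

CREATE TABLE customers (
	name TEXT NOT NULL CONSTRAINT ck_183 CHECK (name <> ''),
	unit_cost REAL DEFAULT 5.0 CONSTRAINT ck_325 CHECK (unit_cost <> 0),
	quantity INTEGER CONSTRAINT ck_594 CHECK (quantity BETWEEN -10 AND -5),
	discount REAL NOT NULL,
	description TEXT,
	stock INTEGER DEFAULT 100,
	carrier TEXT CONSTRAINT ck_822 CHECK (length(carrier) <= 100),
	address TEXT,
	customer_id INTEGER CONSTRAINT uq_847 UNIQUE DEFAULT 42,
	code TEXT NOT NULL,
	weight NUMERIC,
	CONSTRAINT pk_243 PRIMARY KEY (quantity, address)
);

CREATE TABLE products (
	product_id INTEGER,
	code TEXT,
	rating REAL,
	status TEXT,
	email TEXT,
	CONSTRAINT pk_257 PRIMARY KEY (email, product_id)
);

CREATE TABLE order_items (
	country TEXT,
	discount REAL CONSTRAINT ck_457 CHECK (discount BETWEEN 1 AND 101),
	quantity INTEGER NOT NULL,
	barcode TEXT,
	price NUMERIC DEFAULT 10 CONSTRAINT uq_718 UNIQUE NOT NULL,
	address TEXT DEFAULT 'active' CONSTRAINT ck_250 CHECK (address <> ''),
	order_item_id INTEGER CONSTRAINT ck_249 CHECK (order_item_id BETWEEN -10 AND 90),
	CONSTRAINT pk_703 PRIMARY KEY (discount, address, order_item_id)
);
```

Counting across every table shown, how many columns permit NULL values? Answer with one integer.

17

reviews: 6 nullable (stock, carrier, review_id, region, currency, description — PK none and explicit NOT NULL columns excluded).
customers: 6 nullable (unit_cost, description, stock, carrier, customer_id, weight — PK (quantity, address) and explicit NOT NULL columns excluded).
products: 3 nullable (code, rating, status — PK (email, product_id) and explicit NOT NULL columns excluded).
order_items: 2 nullable (country, barcode — PK (discount, address, order_item_id) and explicit NOT NULL columns excluded).
Total: 6 + 6 + 3 + 2 = 17.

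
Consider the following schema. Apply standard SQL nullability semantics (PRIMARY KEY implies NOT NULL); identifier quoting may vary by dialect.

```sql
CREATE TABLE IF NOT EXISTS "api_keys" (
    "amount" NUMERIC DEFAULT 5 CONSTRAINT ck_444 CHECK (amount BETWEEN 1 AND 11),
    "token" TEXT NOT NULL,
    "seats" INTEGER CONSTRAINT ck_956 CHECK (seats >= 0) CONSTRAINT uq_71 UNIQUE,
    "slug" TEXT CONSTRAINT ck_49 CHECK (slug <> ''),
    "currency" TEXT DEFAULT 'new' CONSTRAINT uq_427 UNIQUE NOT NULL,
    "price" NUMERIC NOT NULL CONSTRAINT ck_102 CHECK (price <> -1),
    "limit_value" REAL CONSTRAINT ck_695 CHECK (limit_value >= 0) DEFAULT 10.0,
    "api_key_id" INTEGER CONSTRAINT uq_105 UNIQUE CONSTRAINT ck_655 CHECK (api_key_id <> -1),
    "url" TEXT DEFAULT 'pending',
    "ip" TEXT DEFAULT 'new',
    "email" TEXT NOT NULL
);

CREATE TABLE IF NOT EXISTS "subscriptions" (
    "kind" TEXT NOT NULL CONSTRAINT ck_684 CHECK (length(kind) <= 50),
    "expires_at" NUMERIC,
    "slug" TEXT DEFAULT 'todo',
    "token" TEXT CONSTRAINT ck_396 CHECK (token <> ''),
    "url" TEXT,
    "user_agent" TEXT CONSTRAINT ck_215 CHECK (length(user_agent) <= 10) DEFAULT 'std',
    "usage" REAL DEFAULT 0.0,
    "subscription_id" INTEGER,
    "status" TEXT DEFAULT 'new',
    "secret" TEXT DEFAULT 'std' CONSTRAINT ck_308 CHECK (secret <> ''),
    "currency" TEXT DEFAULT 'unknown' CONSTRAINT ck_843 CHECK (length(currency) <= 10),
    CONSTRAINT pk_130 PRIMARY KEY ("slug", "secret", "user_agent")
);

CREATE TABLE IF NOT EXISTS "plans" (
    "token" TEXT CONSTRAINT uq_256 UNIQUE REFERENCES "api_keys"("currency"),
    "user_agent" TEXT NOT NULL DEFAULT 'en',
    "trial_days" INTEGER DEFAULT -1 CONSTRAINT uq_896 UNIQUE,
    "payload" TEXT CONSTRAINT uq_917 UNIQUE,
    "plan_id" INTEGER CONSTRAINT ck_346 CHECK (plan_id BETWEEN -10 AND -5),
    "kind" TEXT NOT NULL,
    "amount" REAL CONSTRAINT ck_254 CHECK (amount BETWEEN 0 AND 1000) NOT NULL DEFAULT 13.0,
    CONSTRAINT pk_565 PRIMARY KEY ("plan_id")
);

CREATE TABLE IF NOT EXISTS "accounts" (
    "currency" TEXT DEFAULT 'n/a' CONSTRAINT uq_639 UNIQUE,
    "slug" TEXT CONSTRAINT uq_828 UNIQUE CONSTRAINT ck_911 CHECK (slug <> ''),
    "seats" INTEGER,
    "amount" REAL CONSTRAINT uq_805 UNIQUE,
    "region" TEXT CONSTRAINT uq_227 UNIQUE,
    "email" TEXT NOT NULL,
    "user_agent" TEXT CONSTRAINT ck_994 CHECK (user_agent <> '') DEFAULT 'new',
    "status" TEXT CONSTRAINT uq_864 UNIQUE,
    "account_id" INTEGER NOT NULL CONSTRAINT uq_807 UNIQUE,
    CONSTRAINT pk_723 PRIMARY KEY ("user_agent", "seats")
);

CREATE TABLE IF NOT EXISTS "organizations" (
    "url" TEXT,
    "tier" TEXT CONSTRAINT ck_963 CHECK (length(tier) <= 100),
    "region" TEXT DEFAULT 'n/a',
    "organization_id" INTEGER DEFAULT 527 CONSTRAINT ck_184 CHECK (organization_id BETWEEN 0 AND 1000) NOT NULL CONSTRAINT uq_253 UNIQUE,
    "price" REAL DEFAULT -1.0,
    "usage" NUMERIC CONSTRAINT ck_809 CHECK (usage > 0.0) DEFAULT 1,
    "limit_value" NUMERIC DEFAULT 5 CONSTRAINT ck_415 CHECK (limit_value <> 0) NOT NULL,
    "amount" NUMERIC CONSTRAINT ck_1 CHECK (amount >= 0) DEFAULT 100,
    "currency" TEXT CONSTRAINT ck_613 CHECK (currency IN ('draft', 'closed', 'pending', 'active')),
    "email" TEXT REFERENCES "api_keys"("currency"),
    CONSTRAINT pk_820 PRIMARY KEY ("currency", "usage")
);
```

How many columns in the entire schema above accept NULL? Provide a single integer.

api_keys: 7 nullable (amount, seats, slug, limit_value, api_key_id, url, ip — PK none and explicit NOT NULL columns excluded).
subscriptions: 7 nullable (expires_at, token, url, usage, subscription_id, status, currency — PK (slug, secret, user_agent) and explicit NOT NULL columns excluded).
plans: 3 nullable (token, trial_days, payload — PK (plan_id) and explicit NOT NULL columns excluded).
accounts: 5 nullable (currency, slug, amount, region, status — PK (user_agent, seats) and explicit NOT NULL columns excluded).
organizations: 6 nullable (url, tier, region, price, amount, email — PK (currency, usage) and explicit NOT NULL columns excluded).
Total: 7 + 7 + 3 + 5 + 6 = 28.

28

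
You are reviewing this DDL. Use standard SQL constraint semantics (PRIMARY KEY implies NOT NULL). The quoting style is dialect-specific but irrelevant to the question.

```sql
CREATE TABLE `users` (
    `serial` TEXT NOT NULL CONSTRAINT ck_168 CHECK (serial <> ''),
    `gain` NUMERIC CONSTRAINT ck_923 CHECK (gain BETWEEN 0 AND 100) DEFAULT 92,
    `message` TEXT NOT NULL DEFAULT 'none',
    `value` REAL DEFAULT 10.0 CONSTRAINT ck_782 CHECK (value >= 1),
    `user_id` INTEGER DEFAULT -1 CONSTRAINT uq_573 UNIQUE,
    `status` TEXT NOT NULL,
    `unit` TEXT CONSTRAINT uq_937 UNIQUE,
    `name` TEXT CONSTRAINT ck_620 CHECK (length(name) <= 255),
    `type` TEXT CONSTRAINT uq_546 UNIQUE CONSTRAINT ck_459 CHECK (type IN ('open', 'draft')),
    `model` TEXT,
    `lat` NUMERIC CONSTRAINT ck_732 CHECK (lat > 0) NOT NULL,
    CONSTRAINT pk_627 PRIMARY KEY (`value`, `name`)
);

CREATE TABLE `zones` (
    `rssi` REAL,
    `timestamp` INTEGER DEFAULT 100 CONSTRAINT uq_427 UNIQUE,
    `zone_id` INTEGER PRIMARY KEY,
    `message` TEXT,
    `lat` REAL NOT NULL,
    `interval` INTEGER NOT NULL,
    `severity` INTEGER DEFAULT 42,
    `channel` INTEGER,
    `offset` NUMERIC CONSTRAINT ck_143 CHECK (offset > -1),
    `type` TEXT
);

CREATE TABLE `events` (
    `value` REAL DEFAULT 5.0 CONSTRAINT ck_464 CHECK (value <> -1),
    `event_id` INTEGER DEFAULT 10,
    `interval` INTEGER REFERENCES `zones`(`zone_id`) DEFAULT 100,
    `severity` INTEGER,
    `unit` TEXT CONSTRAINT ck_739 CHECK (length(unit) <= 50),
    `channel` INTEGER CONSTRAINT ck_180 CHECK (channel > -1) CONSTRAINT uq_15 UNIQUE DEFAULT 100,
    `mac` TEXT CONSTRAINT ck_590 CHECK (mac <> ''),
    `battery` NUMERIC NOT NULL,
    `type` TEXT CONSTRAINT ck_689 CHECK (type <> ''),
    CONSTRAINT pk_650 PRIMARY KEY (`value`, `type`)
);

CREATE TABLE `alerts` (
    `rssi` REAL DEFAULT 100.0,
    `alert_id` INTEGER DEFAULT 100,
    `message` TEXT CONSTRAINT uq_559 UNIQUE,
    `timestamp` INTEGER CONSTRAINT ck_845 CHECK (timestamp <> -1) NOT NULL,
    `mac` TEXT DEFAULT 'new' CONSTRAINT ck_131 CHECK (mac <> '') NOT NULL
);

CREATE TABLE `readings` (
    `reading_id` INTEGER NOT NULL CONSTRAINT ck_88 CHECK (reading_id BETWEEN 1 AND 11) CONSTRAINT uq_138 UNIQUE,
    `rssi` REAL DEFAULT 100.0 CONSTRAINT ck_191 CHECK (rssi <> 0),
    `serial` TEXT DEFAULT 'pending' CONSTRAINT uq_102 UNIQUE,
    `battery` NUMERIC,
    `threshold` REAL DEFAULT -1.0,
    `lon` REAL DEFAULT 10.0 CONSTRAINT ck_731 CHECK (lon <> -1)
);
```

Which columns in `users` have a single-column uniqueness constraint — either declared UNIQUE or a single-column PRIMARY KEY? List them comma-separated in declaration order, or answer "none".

user_id, unit, type

- serial: no UNIQUE or single-column PK constraint.
- gain: no UNIQUE or single-column PK constraint.
- message: no UNIQUE or single-column PK constraint.
- value: part of a composite PRIMARY KEY — only the tuple is unique, not this column on its own.
- user_id: declared UNIQUE → unique.
- status: no UNIQUE or single-column PK constraint.
- unit: declared UNIQUE → unique.
- name: part of a composite PRIMARY KEY — only the tuple is unique, not this column on its own.
- type: declared UNIQUE → unique.
- model: no UNIQUE or single-column PK constraint.
- lat: no UNIQUE or single-column PK constraint.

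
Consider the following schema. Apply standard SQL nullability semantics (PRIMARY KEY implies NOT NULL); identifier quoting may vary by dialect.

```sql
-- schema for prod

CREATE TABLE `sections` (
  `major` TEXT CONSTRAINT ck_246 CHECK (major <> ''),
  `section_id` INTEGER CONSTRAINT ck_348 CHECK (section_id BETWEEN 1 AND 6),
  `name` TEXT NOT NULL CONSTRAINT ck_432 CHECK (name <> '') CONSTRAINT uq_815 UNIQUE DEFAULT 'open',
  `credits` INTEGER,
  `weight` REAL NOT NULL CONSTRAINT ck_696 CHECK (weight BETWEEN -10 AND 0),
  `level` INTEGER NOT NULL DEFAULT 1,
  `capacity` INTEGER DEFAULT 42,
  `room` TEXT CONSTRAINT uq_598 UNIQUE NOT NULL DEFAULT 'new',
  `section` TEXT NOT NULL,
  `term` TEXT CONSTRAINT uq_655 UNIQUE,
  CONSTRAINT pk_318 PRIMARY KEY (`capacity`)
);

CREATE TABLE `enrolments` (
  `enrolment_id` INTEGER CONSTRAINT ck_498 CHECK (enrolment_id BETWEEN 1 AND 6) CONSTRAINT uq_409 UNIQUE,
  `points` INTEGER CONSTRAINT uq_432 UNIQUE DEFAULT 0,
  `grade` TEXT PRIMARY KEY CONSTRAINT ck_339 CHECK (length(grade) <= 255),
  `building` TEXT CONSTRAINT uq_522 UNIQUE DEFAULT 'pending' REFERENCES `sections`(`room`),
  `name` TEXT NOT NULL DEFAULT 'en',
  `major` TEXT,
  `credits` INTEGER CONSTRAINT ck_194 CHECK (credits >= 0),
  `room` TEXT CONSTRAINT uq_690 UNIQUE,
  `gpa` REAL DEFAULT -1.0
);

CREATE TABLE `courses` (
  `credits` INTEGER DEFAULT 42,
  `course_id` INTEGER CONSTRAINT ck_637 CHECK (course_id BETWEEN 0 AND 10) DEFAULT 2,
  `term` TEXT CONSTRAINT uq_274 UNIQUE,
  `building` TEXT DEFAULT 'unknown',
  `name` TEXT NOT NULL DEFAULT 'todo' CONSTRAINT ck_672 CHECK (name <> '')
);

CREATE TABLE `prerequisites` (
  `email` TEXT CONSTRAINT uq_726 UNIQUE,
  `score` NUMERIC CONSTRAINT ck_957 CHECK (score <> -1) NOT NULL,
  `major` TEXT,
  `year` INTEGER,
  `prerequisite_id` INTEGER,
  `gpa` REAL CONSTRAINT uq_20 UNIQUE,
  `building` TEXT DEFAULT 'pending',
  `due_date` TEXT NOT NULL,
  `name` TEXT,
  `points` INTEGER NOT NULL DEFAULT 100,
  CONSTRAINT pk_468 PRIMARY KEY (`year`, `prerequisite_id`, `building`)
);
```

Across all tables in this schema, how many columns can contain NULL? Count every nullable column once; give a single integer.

19

sections: 4 nullable (major, section_id, credits, term — PK (capacity) and explicit NOT NULL columns excluded).
enrolments: 7 nullable (enrolment_id, points, building, major, credits, room, gpa — PK (grade) and explicit NOT NULL columns excluded).
courses: 4 nullable (credits, course_id, term, building — PK none and explicit NOT NULL columns excluded).
prerequisites: 4 nullable (email, major, gpa, name — PK (year, prerequisite_id, building) and explicit NOT NULL columns excluded).
Total: 4 + 7 + 4 + 4 = 19.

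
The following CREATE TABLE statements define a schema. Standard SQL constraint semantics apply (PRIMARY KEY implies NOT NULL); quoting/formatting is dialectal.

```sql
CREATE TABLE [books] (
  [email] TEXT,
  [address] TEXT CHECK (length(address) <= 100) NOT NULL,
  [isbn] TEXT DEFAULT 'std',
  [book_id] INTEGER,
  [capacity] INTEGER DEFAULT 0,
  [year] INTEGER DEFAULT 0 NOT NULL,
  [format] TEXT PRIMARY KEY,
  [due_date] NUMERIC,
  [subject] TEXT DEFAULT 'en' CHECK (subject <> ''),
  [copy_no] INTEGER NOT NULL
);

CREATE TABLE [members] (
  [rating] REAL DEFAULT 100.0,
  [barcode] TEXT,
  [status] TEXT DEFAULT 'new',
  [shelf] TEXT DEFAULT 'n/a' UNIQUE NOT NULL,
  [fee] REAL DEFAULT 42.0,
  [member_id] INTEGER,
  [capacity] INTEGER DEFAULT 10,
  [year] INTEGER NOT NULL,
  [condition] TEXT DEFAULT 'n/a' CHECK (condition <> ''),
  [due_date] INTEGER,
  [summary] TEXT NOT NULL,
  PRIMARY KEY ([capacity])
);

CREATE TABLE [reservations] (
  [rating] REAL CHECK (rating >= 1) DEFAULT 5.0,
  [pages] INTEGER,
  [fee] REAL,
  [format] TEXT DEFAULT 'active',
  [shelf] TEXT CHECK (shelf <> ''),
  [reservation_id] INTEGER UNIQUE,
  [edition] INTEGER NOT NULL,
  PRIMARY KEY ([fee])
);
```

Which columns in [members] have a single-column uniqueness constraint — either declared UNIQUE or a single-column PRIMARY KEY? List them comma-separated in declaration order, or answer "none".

- rating: no UNIQUE or single-column PK constraint.
- barcode: no UNIQUE or single-column PK constraint.
- status: no UNIQUE or single-column PK constraint.
- shelf: declared UNIQUE → unique.
- fee: no UNIQUE or single-column PK constraint.
- member_id: no UNIQUE or single-column PK constraint.
- capacity: single-column PRIMARY KEY → unique.
- year: no UNIQUE or single-column PK constraint.
- condition: no UNIQUE or single-column PK constraint.
- due_date: no UNIQUE or single-column PK constraint.
- summary: no UNIQUE or single-column PK constraint.

shelf, capacity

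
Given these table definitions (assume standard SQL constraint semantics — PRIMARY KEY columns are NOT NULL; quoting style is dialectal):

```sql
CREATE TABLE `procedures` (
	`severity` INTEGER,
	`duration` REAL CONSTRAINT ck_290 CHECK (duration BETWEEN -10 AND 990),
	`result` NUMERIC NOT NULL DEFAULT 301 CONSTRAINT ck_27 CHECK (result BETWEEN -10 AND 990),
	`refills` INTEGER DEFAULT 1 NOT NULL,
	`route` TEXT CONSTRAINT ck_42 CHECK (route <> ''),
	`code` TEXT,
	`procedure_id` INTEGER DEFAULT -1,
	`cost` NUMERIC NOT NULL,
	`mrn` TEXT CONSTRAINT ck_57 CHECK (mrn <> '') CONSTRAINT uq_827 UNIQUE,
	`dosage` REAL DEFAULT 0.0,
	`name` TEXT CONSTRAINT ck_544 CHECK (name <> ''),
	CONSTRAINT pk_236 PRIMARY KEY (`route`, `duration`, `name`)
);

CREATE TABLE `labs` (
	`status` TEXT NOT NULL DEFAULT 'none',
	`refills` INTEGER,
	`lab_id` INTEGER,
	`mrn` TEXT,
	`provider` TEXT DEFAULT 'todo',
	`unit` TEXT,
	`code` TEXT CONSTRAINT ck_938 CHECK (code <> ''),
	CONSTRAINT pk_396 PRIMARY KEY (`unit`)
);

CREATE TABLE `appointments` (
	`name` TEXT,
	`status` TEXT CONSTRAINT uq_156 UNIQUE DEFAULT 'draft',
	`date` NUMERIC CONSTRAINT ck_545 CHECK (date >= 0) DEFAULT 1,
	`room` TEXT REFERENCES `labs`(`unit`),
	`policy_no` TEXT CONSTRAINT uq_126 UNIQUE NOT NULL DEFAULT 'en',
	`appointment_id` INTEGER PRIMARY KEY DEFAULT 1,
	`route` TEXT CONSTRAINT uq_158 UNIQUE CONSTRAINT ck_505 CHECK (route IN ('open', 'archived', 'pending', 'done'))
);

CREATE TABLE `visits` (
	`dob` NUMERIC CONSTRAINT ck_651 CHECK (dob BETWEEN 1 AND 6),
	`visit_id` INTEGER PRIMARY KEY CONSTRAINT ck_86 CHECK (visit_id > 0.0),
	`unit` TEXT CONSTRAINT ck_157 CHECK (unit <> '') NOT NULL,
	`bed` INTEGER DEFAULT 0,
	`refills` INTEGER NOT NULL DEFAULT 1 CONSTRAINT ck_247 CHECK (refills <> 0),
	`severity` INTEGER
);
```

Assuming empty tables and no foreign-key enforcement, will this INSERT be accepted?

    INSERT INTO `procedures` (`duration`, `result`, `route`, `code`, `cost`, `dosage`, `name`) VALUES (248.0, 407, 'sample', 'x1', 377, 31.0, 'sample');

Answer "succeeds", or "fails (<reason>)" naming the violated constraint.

NOT NULL columns: cost is supplied; duration is supplied; name is supplied; refills defaults to 1; result is supplied; route is supplied.
CHECK constraints: 248.0 satisfies (duration BETWEEN -10 AND 990); 407 satisfies (result BETWEEN -10 AND 990); 'sample' satisfies (route <> ''); 'sample' satisfies (name <> '').
No constraint is violated.

succeeds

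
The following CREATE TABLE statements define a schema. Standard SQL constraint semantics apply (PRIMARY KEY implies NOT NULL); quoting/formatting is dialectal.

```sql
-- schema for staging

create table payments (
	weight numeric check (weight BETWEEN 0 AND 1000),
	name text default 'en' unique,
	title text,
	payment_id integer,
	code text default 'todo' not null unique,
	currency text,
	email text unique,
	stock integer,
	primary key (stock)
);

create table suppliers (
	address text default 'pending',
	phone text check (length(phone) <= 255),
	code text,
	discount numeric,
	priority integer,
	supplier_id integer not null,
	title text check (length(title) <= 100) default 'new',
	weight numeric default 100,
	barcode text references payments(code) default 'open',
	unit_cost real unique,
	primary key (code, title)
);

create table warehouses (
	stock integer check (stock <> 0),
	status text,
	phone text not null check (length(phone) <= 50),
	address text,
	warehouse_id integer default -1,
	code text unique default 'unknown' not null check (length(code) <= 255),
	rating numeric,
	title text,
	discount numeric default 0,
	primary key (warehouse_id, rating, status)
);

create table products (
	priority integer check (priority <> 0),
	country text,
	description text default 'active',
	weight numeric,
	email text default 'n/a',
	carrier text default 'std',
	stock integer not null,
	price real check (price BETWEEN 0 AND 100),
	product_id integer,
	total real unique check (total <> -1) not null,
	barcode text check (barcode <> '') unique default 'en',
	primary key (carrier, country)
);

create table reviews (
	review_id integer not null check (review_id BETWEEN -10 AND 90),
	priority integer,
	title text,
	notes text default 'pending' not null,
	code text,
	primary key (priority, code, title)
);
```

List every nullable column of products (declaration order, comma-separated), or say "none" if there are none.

priority, description, weight, email, price, product_id, barcode

- priority: CHECK does not forbid NULL (a CHECK constraint passes when its expression is NULL) → nullable.
- country: part of the PRIMARY KEY, which implies NOT NULL → not nullable.
- description: DEFAULT only fills an omitted column; an explicit NULL is still allowed → nullable.
- weight: no NOT NULL constraint applies → nullable.
- email: DEFAULT only fills an omitted column; an explicit NULL is still allowed → nullable.
- carrier: part of the PRIMARY KEY, which implies NOT NULL → not nullable.
- stock: declared NOT NULL → not nullable.
- price: CHECK does not forbid NULL (a CHECK constraint passes when its expression is NULL) → nullable.
- product_id: no NOT NULL constraint applies → nullable.
- total: declared NOT NULL → not nullable.
- barcode: CHECK does not forbid NULL (a CHECK constraint passes when its expression is NULL) → nullable.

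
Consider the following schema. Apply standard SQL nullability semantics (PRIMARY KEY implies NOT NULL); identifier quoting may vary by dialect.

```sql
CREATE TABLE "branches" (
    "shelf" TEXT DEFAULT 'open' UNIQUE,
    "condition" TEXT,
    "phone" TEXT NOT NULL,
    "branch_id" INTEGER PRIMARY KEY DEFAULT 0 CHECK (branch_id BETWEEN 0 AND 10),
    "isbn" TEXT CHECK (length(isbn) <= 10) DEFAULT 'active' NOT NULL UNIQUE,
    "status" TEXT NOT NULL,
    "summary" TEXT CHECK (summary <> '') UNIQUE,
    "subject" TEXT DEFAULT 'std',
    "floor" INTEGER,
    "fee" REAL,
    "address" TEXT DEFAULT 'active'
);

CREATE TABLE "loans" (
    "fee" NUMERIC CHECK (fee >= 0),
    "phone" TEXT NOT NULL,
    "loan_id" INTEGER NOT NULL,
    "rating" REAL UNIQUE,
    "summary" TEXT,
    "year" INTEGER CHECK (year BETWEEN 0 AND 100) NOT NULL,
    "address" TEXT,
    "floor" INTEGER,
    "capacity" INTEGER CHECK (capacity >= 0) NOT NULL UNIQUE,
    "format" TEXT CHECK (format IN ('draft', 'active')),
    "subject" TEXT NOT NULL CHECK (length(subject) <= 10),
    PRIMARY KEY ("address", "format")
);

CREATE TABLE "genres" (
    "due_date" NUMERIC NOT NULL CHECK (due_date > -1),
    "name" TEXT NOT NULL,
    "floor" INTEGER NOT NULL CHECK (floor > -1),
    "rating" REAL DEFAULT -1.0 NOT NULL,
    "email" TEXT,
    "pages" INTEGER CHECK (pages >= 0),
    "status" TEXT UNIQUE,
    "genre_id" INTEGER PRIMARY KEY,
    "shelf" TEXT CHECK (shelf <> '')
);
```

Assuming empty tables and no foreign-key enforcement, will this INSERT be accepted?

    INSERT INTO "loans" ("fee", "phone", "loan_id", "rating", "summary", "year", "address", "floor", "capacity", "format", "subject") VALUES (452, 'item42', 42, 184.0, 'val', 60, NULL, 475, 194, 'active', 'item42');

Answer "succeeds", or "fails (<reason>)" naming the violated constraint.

address is explicitly set to NULL, but address is part of the PRIMARY KEY (implied NOT NULL).

fails (NOT NULL on address)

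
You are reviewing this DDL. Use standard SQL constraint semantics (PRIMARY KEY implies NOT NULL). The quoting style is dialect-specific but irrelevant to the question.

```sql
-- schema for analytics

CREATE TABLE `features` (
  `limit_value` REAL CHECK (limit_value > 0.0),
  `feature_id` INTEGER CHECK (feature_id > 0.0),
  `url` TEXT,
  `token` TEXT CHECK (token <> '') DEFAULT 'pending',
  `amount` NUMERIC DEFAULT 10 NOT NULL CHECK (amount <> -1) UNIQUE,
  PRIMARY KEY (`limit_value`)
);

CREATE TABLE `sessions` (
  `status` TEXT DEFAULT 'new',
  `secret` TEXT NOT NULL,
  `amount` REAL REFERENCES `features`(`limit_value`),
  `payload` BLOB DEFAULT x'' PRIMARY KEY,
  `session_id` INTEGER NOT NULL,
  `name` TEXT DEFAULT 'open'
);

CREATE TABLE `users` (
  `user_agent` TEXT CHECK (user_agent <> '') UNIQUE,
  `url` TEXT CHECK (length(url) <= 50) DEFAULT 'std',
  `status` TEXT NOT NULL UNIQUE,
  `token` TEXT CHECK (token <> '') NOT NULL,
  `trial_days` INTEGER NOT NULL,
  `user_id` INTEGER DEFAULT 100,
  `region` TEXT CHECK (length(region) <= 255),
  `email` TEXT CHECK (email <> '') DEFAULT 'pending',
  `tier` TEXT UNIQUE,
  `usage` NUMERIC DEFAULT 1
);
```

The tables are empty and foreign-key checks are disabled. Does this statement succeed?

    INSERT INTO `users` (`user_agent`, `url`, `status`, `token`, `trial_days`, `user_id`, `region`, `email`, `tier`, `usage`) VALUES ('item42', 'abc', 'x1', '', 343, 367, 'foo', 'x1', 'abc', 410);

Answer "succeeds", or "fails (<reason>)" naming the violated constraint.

The value '' for token violates CHECK (token <> '').

fails (CHECK on token)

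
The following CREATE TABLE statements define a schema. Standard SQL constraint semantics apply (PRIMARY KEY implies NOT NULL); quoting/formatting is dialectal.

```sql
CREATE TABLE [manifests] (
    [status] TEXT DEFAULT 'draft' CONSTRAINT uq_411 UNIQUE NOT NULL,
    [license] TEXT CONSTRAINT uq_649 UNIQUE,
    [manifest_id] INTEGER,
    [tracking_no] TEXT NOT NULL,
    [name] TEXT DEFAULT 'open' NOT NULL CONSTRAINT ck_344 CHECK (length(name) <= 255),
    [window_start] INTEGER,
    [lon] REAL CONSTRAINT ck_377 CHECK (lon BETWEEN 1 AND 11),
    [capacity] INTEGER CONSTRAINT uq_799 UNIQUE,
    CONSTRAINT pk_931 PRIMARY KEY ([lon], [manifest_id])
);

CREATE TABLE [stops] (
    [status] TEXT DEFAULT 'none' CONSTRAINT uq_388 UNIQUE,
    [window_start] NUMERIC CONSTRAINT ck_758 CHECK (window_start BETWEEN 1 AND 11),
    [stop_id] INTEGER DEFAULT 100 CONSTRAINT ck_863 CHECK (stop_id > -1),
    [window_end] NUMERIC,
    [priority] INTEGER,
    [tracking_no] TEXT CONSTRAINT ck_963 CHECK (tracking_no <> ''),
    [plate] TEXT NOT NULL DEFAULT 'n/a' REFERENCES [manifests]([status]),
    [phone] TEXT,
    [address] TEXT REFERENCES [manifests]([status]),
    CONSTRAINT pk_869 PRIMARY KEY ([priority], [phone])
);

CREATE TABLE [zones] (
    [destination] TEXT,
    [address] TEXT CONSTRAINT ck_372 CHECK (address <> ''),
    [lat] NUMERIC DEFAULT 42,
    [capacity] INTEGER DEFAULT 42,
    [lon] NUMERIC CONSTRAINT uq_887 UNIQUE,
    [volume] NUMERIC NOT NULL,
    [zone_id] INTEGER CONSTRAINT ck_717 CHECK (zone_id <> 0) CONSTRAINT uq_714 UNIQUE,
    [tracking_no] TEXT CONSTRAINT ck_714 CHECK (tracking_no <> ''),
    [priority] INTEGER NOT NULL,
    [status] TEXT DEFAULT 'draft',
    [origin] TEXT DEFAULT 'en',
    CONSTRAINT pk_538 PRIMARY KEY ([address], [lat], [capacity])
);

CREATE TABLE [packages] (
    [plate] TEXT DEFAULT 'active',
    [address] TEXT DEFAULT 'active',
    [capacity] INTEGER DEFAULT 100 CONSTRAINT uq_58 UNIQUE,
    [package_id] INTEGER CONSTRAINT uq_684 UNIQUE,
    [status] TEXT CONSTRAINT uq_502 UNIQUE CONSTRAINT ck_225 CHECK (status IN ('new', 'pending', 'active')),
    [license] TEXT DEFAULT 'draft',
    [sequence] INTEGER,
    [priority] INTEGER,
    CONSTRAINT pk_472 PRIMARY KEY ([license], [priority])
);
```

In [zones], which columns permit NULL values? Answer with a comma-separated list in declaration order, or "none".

destination, lon, zone_id, tracking_no, status, origin

- destination: no NOT NULL constraint applies → nullable.
- address: part of the PRIMARY KEY, which implies NOT NULL → not nullable.
- lat: part of the PRIMARY KEY, which implies NOT NULL → not nullable.
- capacity: part of the PRIMARY KEY, which implies NOT NULL → not nullable.
- lon: UNIQUE does not imply NOT NULL → nullable.
- volume: declared NOT NULL → not nullable.
- zone_id: CHECK does not forbid NULL (a CHECK constraint passes when its expression is NULL) → nullable.
- tracking_no: CHECK does not forbid NULL (a CHECK constraint passes when its expression is NULL) → nullable.
- priority: declared NOT NULL → not nullable.
- status: DEFAULT only fills an omitted column; an explicit NULL is still allowed → nullable.
- origin: DEFAULT only fills an omitted column; an explicit NULL is still allowed → nullable.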